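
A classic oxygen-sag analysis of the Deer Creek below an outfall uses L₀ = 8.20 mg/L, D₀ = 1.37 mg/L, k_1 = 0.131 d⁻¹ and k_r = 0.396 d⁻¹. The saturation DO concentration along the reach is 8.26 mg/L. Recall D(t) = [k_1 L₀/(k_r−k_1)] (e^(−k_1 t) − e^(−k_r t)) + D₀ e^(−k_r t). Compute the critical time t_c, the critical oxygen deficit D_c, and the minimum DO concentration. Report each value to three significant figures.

t_c ≈ 2.62 d; D_c ≈ 1.93 mg/L; min DO ≈ 6.33 mg/L

t_c = [1/(k_r−k_1)] ln[(k_r/k_1)(1 − D₀(k_r−k_1)/(k_1 L₀))]
= [1/(0.396−0.131)] ln[(0.396/0.131)(1 − 1.37×0.2650/(0.131×8.20))]
= (1/0.2650) ln[3.023 × 0.6620] = 3.774 × ln(2.001) = 3.774 × 0.6938 = 2.618 d.
L(t_c) = L₀ e^(−k_1 t_c) = 8.20 × 0.7097 = 5.819 mg/L, and at the critical point k_r D_c = k_1 L, so D_c = (0.131/0.396) × 5.819 = 1.925 mg/L.
Minimum DO = C_s − D_c = 8.26 − 1.925 = 6.335 mg/L.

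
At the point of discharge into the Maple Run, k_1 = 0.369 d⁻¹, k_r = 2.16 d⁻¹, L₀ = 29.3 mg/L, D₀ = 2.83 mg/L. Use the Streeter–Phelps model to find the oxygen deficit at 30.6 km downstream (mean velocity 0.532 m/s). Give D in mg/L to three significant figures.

D ≈ 3.96 mg/L

Travel time t = x/v = 30.6 km / (0.532 m/s) = 30600 m / 0.532 m/s = 57520 s = 0.6657 d.
k_1 L₀/(k_r−k_1) = 0.369×29.3/(2.16−0.369) = 10.81/1.791 = 6.037 mg/L.
e^(−k_1 t) = e^(−0.369×0.6657) = 0.7822; e^(−k_r t) = e^(−2.16×0.6657) = 0.2374.
D = 6.037 × (0.7822 − 0.2374) + 2.83 × 0.2374 = 3.289 + 0.6719 = 3.961 mg/L.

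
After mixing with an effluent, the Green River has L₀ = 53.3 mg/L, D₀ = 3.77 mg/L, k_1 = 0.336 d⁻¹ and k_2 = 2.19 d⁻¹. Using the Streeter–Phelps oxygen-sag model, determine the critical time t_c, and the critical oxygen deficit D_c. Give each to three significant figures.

t_c ≈ 0.744 d; D_c ≈ 6.37 mg/L

t_c = [1/(k_2−k_1)] ln[(k_2/k_1)(1 − D₀(k_2−k_1)/(k_1 L₀))]
= [1/(2.19−0.336)] ln[(2.19/0.336)(1 − 3.77×1.854/(0.336×53.3))]
= (1/1.854) ln[6.518 × 0.6097] = 0.5394 × ln(3.974) = 0.5394 × 1.380 = 0.7442 d.
L(t_c) = L₀ e^(−k_1 t_c) = 53.3 × 0.7788 = 41.51 mg/L, and at the critical point k_2 D_c = k_1 L, so D_c = (0.336/2.19) × 41.51 = 6.368 mg/L.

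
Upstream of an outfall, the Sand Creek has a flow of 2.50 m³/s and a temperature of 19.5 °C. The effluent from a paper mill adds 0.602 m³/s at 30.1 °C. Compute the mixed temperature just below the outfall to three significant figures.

21.6 °C

Flow-weighted mixing: C = (Q_r C_r + Q_w C_w)/(Q_r + Q_w)
= (2.50×19.5 + 0.602×30.1)/(2.50 + 0.602) = 66.87/3.102 = 21.56 °C.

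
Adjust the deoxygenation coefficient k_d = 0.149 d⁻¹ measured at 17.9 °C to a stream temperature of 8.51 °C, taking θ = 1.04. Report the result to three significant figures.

k_d ≈ 0.103 d⁻¹

k_d(T₂) = k_d(T₁) · θ^(T₂−T₁) = 0.149 × 1.04^(8.51−17.9)
= 0.149 × 1.04^-9.39 = 0.149 × 0.6919 = 0.1031 d⁻¹.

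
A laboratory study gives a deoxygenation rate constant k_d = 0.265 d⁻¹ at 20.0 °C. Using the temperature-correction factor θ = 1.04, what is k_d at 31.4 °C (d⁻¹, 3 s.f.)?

k_d(T₂) = k_d(T₁) · θ^(T₂−T₁) = 0.265 × 1.04^(31.4−20.0)
= 0.265 × 1.04^11.4 = 0.265 × 1.564 = 0.4144 d⁻¹.

k_d ≈ 0.414 d⁻¹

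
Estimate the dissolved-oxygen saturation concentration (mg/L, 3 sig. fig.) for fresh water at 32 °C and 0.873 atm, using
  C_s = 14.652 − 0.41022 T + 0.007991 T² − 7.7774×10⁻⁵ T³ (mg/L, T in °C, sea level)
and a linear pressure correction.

C_s ≈ 6.25 mg/L

At sea level: C_s = 14.652 − 0.41022×32 + 0.007991×32² − 7.7774×10⁻⁵×32³ = 7.159 mg/L.
Pressure correction: C_s' = 7.159 × 0.873 = 6.250 mg/L.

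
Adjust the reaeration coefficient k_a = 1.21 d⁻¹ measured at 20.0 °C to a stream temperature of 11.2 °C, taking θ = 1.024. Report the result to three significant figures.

k_a(T₂) = k_a(T₁) · θ^(T₂−T₁) = 1.21 × 1.024^(11.2−20.0)
= 1.21 × 1.024^-8.80 = 1.21 × 0.8116 = 0.9821 d⁻¹.

k_a ≈ 0.982 d⁻¹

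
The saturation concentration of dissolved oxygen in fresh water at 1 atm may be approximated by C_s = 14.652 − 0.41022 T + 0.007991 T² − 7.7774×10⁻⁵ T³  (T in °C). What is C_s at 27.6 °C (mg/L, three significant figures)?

C_s ≈ 7.78 mg/L

C_s = 14.652 − 0.41022×27.6 + 0.007991×27.6² − 7.7774×10⁻⁵×27.6³ = 7.782 mg/L.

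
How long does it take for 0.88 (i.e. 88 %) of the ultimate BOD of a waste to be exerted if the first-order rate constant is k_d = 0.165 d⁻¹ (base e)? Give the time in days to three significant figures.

t ≈ 12.9 d

y/L₀ = 1 − e^(−k_d t) = 0.88 ⇒ e^(−k_d t) = 0.120
t = −ln(0.120) / 0.165 = 2.120 / 0.165 = 12.85 d.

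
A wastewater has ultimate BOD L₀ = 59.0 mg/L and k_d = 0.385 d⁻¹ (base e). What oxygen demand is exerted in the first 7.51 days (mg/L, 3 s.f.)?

y ≈ 55.7 mg/L

y_t = L₀(1 − e^(−k_d t)) = 59.0 × (1 − e^(−0.385×7.51))
= 59.0 × (1 − 0.05550) = 59.0 × 0.9445 = 55.73 mg/L.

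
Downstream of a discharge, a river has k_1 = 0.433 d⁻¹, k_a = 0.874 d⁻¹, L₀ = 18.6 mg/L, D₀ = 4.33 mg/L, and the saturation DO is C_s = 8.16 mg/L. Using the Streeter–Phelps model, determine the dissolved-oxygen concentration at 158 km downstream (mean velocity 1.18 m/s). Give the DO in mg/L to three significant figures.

DO ≈ 2.42 mg/L

Travel time t = x/v = 158 km / (1.18 m/s) = 158000 m / 1.18 m/s = 133900 s = 1.550 d.
k_1 L₀/(k_a−k_1) = 0.433×18.6/(0.874−0.433) = 8.054/0.4410 = 18.26 mg/L.
e^(−k_1 t) = e^(−0.433×1.550) = 0.5112; e^(−k_a t) = e^(−0.874×1.550) = 0.2581.
D = 18.26 × (0.5112 − 0.2581) + 4.33 × 0.2581 = 4.622 + 1.117 = 5.740 mg/L.
DO = C_s − D = 8.16 − 5.740 = 2.420 mg/L.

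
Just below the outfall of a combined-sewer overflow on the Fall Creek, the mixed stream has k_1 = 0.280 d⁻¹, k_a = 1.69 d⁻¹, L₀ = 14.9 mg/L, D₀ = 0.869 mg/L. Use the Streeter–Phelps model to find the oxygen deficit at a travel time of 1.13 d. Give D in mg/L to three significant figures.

k_1 L₀/(k_a−k_1) = 0.280×14.9/(1.69−0.280) = 4.172/1.410 = 2.959 mg/L.
e^(−k_1 t) = e^(−0.280×1.130) = 0.7288; e^(−k_a t) = e^(−1.69×1.130) = 0.1481.
D = 2.959 × (0.7288 − 0.1481) + 0.869 × 0.1481 = 1.718 + 0.1287 = 1.847 mg/L.

D ≈ 1.85 mg/L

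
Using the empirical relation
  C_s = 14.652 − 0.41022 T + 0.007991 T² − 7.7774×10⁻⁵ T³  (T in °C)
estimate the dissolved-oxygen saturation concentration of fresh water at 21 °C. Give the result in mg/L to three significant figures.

C_s = 14.652 − 0.41022×21 + 0.007991×21² − 7.7774×10⁻⁵×21³ = 8.841 mg/L.

C_s ≈ 8.84 mg/L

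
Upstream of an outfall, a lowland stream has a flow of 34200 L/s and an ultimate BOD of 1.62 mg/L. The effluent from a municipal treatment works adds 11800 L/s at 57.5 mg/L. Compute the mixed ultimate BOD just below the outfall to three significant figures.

Flow-weighted mixing: C = (Q_r C_r + Q_w C_w)/(Q_r + Q_w)
= (34200×1.62 + 11800×57.5)/(34200 + 11800) = 733900/46000 = 15.95 mg/L.

16.0 mg/L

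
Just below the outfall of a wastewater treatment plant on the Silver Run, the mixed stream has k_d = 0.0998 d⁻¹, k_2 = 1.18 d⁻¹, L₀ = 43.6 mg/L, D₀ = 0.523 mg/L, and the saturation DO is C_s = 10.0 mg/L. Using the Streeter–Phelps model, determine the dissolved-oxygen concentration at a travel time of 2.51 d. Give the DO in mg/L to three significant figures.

DO ≈ 7.05 mg/L

k_d L₀/(k_2−k_d) = 0.0998×43.6/(1.18−0.0998) = 4.351/1.080 = 4.028 mg/L.
e^(−k_d t) = e^(−0.0998×2.510) = 0.7784; e^(−k_2 t) = e^(−1.18×2.510) = 0.05173.
D = 4.028 × (0.7784 − 0.05173) + 0.523 × 0.05173 = 2.927 + 0.02705 = 2.954 mg/L.
DO = C_s − D = 10.0 − 2.954 = 7.046 mg/L.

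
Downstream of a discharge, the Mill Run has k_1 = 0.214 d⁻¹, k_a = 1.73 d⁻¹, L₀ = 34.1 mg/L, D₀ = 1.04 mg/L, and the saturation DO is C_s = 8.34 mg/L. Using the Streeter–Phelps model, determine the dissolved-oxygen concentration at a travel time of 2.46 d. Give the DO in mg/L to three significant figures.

k_1 L₀/(k_a−k_1) = 0.214×34.1/(1.73−0.214) = 7.297/1.516 = 4.814 mg/L.
e^(−k_1 t) = e^(−0.214×2.460) = 0.5907; e^(−k_a t) = e^(−1.73×2.460) = 0.01418.
D = 4.814 × (0.5907 − 0.01418) + 1.04 × 0.01418 = 2.775 + 0.01475 = 2.790 mg/L.
DO = C_s − D = 8.34 − 2.790 = 5.550 mg/L.

DO ≈ 5.55 mg/L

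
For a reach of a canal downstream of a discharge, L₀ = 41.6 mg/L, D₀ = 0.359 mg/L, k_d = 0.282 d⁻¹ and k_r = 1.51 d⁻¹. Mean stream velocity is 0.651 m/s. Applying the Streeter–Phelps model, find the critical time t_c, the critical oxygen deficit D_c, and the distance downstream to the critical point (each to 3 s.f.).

With k_r/k_d = 5.355 and 1 − D₀(k_r−k_d)/(k_d L₀) = 0.9624,
t_c = ln(5.355 × 0.9624) / (1.51 − 0.282) = ln(5.153) / 1.228 = 1.640/1.228 = 1.335 d.
L(t_c) = L₀ e^(−k_d t_c) = 41.6 × 0.6862 = 28.55 mg/L, and at the critical point k_r D_c = k_d L, so D_c = (0.282/1.51) × 28.55 = 5.331 mg/L.
x_c = v t_c = 0.651 m/s × 1.335 d × 86400 s/d = 75100 m ≈ 75.1 km.

t_c ≈ 1.34 d; D_c ≈ 5.33 mg/L; x_c ≈ 75.1 km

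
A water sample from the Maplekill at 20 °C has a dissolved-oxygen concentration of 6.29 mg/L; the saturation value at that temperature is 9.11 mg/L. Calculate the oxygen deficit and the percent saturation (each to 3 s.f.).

D = C_s − C = 9.11 − 6.29 = 2.82 mg/L.
% saturation = 6.29/9.11 × 100 = 69.0 %.

D ≈ 2.82 mg/L; 69.0 % saturation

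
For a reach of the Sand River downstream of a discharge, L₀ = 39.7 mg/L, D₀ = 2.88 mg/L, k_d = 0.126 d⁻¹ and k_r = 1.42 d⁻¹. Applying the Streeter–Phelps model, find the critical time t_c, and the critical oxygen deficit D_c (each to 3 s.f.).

t_c ≈ 0.816 d; D_c ≈ 3.18 mg/L

With k_r/k_d = 11.27 and 1 − D₀(k_r−k_d)/(k_d L₀) = 0.2550,
t_c = ln(11.27 × 0.2550) / (1.42 − 0.126) = ln(2.874) / 1.294 = 1.056/1.294 = 0.8157 d.
L(t_c) = L₀ e^(−k_d t_c) = 39.7 × 0.9023 = 35.82 mg/L, and at the critical point k_r D_c = k_d L, so D_c = (0.126/1.42) × 35.82 = 3.179 mg/L.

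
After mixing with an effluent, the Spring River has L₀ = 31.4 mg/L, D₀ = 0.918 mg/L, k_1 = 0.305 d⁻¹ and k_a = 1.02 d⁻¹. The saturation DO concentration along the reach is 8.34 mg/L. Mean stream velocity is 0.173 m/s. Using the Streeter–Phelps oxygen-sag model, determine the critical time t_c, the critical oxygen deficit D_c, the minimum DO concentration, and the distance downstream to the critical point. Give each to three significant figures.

t_c ≈ 1.59 d; D_c ≈ 5.78 mg/L; min DO ≈ 2.56 mg/L; x_c ≈ 23.8 km

With k_a/k_1 = 3.344 and 1 − D₀(k_a−k_1)/(k_1 L₀) = 0.9315,
t_c = ln(3.344 × 0.9315) / (1.02 − 0.305) = ln(3.115) / 0.7150 = 1.136/0.7150 = 1.589 d.
L(t_c) = L₀ e^(−k_1 t_c) = 31.4 × 0.6159 = 19.34 mg/L, and at the critical point k_a D_c = k_1 L, so D_c = (0.305/1.02) × 19.34 = 5.783 mg/L.
Minimum DO = C_s − D_c = 8.34 − 5.783 = 2.557 mg/L.
x_c = v t_c = 0.173 m/s × 1.589 d × 86400 s/d = 23750 m ≈ 23.8 km.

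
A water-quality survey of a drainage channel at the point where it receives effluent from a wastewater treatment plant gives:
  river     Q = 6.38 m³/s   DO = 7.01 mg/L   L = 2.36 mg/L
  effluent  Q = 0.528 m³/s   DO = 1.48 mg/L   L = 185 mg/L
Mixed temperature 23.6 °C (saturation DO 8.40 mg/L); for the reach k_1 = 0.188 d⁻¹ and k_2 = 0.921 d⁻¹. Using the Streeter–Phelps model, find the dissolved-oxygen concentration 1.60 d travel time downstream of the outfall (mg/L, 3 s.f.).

DO ≈ 5.85 mg/L

Mixed DO = (6.38×7.01 + 0.528×1.48)/(6.38+0.528) = 45.51/6.908 = 6.587 mg/L.
Mixed L₀ = (6.38×2.36 + 0.528×185)/(6.908) = 112.7/6.908 = 16.32 mg/L.
Initial deficit D₀ = C_s − DO₀ = 8.40 − 6.587 = 1.813 mg/L.
D(1.60) = [0.188×16.32/(0.921−0.188)](e^(−0.188×1.60) − e^(−0.921×1.60)) + 1.813 e^(−0.921×1.60)
= 4.186 × (0.7402 − 0.2291) + 1.813 × 0.2291 = 2.555 mg/L.
DO = 8.40 − 2.555 = 5.845 mg/L.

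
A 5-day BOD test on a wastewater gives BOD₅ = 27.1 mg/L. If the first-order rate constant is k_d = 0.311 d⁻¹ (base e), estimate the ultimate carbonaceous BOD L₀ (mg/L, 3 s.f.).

L₀ ≈ 34.4 mg/L

BOD₅ = L₀(1 − e^(−5k_d)) ⇒ L₀ = BOD₅ / (1 − e^(−5×0.311))
= 27.1 / (1 − 0.2112) = 27.1 / 0.7888 = 34.36 mg/L.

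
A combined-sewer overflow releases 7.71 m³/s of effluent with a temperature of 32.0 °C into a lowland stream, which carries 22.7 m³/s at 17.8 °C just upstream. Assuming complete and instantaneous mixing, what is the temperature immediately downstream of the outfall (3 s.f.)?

Flow-weighted mixing: C = (Q_r C_r + Q_w C_w)/(Q_r + Q_w)
= (22.7×17.8 + 7.71×32.0)/(22.7 + 7.71) = 650.8/30.41 = 21.40 °C.

21.4 °C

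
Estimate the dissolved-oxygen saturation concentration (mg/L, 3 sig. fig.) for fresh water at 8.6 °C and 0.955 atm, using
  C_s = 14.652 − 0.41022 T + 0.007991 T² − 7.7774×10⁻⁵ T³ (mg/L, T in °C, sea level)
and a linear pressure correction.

C_s ≈ 11.1 mg/L

At sea level: C_s = 14.652 − 0.41022×8.6 + 0.007991×8.6² − 7.7774×10⁻⁵×8.6³ = 11.67 mg/L.
Pressure correction: C_s' = 11.67 × 0.955 = 11.14 mg/L.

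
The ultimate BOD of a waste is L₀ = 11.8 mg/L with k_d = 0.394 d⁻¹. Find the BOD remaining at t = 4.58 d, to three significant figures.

L ≈ 1.94 mg/L

L_t = L₀ e^(−k_d t) = 11.8 × e^(−0.394×4.58) = 11.8 × 0.1646 = 1.942 mg/L.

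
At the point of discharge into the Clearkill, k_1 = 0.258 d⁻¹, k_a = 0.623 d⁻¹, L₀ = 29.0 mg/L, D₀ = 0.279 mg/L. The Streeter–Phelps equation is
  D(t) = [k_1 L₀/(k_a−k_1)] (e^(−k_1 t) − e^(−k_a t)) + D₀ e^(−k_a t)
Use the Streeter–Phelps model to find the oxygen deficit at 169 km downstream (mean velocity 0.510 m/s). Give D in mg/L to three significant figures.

Travel time t = x/v = 169 km / (0.510 m/s) = 169000 m / 0.510 m/s = 331400 s = 3.835 d.
k_1 L₀/(k_a−k_1) = 0.258×29.0/(0.623−0.258) = 7.482/0.3650 = 20.50 mg/L.
e^(−k_1 t) = e^(−0.258×3.835) = 0.3718; e^(−k_a t) = e^(−0.623×3.835) = 0.09168.
D = 20.50 × (0.3718 − 0.09168) + 0.279 × 0.09168 = 5.741 + 0.02558 = 5.767 mg/L.

D ≈ 5.77 mg/L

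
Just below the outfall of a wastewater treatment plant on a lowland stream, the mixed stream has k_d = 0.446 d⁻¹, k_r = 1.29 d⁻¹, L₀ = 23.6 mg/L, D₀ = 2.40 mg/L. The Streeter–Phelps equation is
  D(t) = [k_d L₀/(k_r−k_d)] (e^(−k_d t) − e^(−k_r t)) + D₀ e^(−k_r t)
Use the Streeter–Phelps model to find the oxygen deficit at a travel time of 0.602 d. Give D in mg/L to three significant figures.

D ≈ 4.90 mg/L

k_d L₀/(k_r−k_d) = 0.446×23.6/(1.29−0.446) = 10.53/0.8440 = 12.47 mg/L.
e^(−k_d t) = e^(−0.446×0.6020) = 0.7645; e^(−k_r t) = e^(−1.29×0.6020) = 0.4600.
D = 12.47 × (0.7645 − 0.4600) + 2.40 × 0.4600 = 3.798 + 1.104 = 4.902 mg/L.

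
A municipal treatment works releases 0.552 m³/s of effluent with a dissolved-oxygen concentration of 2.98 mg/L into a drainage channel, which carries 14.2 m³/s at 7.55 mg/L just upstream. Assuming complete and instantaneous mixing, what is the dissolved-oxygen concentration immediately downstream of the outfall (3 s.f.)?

Flow-weighted mixing: C = (Q_r C_r + Q_w C_w)/(Q_r + Q_w)
= (14.2×7.55 + 0.552×2.98)/(14.2 + 0.552) = 108.9/14.75 = 7.379 mg/L.

7.38 mg/L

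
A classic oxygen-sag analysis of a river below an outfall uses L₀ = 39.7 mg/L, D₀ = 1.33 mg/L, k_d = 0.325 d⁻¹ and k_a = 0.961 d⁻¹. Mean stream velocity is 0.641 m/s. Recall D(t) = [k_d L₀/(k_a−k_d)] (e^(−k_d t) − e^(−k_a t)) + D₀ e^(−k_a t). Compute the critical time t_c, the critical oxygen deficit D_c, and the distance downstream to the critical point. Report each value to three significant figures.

t_c ≈ 1.60 d; D_c ≈ 7.99 mg/L; x_c ≈ 88.5 km

With k_a/k_d = 2.957 and 1 − D₀(k_a−k_d)/(k_d L₀) = 0.9344,
t_c = ln(2.957 × 0.9344) / (0.961 − 0.325) = ln(2.763) / 0.6360 = 1.016/0.6360 = 1.598 d.
D_c = (k_d/k_a) L₀ e^(−k_d t_c) = (0.325/0.961) × 39.7 × e^(−0.325×1.598) = 0.3382 × 39.7 × 0.5949 = 7.987 mg/L.
x_c = v t_c = 0.641 m/s × 1.598 d × 86400 s/d = 88500 m ≈ 88.5 km.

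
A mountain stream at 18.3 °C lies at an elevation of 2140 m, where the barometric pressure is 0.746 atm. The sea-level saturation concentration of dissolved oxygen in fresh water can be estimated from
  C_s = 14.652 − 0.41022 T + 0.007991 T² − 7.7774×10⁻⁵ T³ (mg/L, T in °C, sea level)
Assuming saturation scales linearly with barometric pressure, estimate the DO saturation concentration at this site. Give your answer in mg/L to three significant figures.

C_s ≈ 6.97 mg/L

At sea level: C_s = 14.652 − 0.41022×18.3 + 0.007991×18.3² − 7.7774×10⁻⁵×18.3³ = 9.344 mg/L.
Pressure correction: C_s' = 9.344 × 0.746 = 6.971 mg/L.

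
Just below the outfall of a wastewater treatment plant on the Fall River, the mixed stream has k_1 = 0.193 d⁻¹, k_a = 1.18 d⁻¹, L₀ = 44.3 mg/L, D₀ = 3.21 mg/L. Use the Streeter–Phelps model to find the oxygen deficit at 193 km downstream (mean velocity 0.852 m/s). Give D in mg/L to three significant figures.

Travel time t = x/v = 193 km / (0.852 m/s) = 193000 m / 0.852 m/s = 226500 s = 2.622 d.
k_1 L₀/(k_a−k_1) = 0.193×44.3/(1.18−0.193) = 8.550/0.9870 = 8.663 mg/L.
e^(−k_1 t) = e^(−0.193×2.622) = 0.6029; e^(−k_a t) = e^(−1.18×2.622) = 0.04533.
D = 8.663 × (0.6029 − 0.04533) + 3.21 × 0.04533 = 4.830 + 0.1455 = 4.975 mg/L.

D ≈ 4.98 mg/L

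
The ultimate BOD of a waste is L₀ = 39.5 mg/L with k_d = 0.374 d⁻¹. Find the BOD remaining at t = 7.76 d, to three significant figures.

L_t = L₀ e^(−k_d t) = 39.5 × e^(−0.374×7.76) = 39.5 × 0.05490 = 2.169 mg/L.

L ≈ 2.17 mg/L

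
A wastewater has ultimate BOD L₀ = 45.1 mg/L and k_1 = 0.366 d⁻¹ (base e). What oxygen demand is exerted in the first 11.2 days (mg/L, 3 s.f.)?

y ≈ 44.4 mg/L

y_t = L₀(1 − e^(−k_1 t)) = 45.1 × (1 − e^(−0.366×11.2))
= 45.1 × (1 − 0.01659) = 45.1 × 0.9834 = 44.35 mg/L.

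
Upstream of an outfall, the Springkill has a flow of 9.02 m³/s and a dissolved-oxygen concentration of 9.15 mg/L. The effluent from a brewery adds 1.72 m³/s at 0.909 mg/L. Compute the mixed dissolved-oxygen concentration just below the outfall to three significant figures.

Flow-weighted mixing: C = (Q_r C_r + Q_w C_w)/(Q_r + Q_w)
= (9.02×9.15 + 1.72×0.909)/(9.02 + 1.72) = 84.10/10.74 = 7.830 mg/L.

7.83 mg/L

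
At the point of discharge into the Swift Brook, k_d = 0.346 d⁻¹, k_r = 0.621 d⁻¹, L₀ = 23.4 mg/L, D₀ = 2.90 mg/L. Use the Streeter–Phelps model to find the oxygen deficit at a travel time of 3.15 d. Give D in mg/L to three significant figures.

D ≈ 6.15 mg/L

k_d L₀/(k_r−k_d) = 0.346×23.4/(0.621−0.346) = 8.096/0.2750 = 29.44 mg/L.
e^(−k_d t) = e^(−0.346×3.150) = 0.3363; e^(−k_r t) = e^(−0.621×3.150) = 0.1414.
D = 29.44 × (0.3363 − 0.1414) + 2.90 × 0.1414 = 5.737 + 0.4101 = 6.147 mg/L.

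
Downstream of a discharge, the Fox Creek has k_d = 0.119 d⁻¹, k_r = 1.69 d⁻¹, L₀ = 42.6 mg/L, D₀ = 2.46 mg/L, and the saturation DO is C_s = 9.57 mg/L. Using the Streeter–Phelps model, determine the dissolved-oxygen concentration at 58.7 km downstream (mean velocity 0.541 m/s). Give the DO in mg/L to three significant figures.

Travel time t = x/v = 58.7 km / (0.541 m/s) = 58700 m / 0.541 m/s = 108500 s = 1.256 d.
k_d L₀/(k_r−k_d) = 0.119×42.6/(1.69−0.119) = 5.069/1.571 = 3.227 mg/L.
e^(−k_d t) = e^(−0.119×1.256) = 0.8612; e^(−k_r t) = e^(−1.69×1.256) = 0.1198.
D = 3.227 × (0.8612 − 0.1198) + 2.46 × 0.1198 = 2.393 + 0.2946 = 2.687 mg/L.
DO = C_s − D = 9.57 − 2.687 = 6.883 mg/L.

DO ≈ 6.88 mg/L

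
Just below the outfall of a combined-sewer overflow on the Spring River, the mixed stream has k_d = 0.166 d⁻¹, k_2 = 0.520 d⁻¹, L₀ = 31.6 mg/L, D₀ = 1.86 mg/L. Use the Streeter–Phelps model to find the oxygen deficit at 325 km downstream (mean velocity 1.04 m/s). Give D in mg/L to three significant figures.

D ≈ 6.15 mg/L

Travel time t = x/v = 325 km / (1.04 m/s) = 325000 m / 1.04 m/s = 312500 s = 3.617 d.
k_d L₀/(k_2−k_d) = 0.166×31.6/(0.520−0.166) = 5.246/0.3540 = 14.82 mg/L.
e^(−k_d t) = e^(−0.166×3.617) = 0.5486; e^(−k_2 t) = e^(−0.520×3.617) = 0.1525.
D = 14.82 × (0.5486 − 0.1525) + 1.86 × 0.1525 = 5.870 + 0.2836 = 6.153 mg/L.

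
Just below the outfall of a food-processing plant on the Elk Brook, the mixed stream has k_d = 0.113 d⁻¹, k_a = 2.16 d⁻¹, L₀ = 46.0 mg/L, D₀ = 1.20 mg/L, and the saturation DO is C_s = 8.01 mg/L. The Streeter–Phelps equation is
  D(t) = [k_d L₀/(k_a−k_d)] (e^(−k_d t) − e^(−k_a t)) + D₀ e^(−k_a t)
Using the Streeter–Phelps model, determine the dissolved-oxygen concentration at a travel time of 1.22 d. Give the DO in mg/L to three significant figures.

k_d L₀/(k_a−k_d) = 0.113×46.0/(2.16−0.113) = 5.198/2.047 = 2.539 mg/L.
e^(−k_d t) = e^(−0.113×1.220) = 0.8712; e^(−k_a t) = e^(−2.16×1.220) = 0.07170.
D = 2.539 × (0.8712 − 0.07170) + 1.20 × 0.07170 = 2.030 + 0.08605 = 2.116 mg/L.
DO = C_s − D = 8.01 − 2.116 = 5.894 mg/L.

DO ≈ 5.89 mg/L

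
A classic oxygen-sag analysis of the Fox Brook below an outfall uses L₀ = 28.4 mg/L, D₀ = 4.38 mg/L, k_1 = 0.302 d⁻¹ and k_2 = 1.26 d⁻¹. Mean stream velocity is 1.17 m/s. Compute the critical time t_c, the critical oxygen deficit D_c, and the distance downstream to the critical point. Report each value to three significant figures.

t_c = [1/(k_2−k_1)] ln[(k_2/k_1)(1 − D₀(k_2−k_1)/(k_1 L₀))]
= [1/(1.26−0.302)] ln[(1.26/0.302)(1 − 4.38×0.9580/(0.302×28.4))]
= (1/0.9580) ln[4.172 × 0.5108] = 1.044 × ln(2.131) = 1.044 × 0.7566 = 0.7898 d.
L(t_c) = L₀ e^(−k_1 t_c) = 28.4 × 0.7878 = 22.37 mg/L, and at the critical point k_2 D_c = k_1 L, so D_c = (0.302/1.26) × 22.37 = 5.363 mg/L.
x_c = v t_c = 1.17 m/s × 0.7898 d × 86400 s/d = 79840 m ≈ 79.8 km.

t_c ≈ 0.790 d; D_c ≈ 5.36 mg/L; x_c ≈ 79.8 km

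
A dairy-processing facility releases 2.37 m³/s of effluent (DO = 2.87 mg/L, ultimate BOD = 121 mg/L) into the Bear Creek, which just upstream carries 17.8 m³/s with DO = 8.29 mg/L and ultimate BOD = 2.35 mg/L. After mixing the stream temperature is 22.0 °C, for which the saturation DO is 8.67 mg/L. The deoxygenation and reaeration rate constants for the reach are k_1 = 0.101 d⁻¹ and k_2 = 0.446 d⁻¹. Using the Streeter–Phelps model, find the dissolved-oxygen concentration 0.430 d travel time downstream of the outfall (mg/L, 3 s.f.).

Mixed DO = (17.8×8.29 + 2.37×2.87)/(17.8+2.37) = 154.4/20.17 = 7.653 mg/L.
Mixed L₀ = (17.8×2.35 + 2.37×121)/(20.17) = 328.6/20.17 = 16.29 mg/L.
Initial deficit D₀ = C_s − DO₀ = 8.67 − 7.653 = 1.017 mg/L.
D(0.430) = [0.101×16.29/(0.446−0.101)](e^(−0.101×0.430) − e^(−0.446×0.430)) + 1.017 e^(−0.446×0.430)
= 4.769 × (0.9575 − 0.8255) + 1.017 × 0.8255 = 1.469 mg/L.
DO = 8.67 − 1.469 = 7.201 mg/L.

DO ≈ 7.20 mg/L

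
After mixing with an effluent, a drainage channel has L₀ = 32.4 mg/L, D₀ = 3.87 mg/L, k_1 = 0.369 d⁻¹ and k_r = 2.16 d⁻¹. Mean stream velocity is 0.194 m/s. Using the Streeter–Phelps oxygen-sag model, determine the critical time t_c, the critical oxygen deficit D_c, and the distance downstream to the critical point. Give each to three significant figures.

With k_r/k_1 = 5.854 and 1 − D₀(k_r−k_1)/(k_1 L₀) = 0.4203,
t_c = ln(5.854 × 0.4203) / (2.16 − 0.369) = ln(2.460) / 1.791 = 0.9002/1.791 = 0.5026 d.
D_c = (k_1/k_r) L₀ e^(−k_1 t_c) = (0.369/2.16) × 32.4 × e^(−0.369×0.5026) = 0.1708 × 32.4 × 0.8307 = 4.598 mg/L.
x_c = v t_c = 0.194 m/s × 0.5026 d × 86400 s/d = 8425 m ≈ 8.42 km.

t_c ≈ 0.503 d; D_c ≈ 4.60 mg/L; x_c ≈ 8.42 km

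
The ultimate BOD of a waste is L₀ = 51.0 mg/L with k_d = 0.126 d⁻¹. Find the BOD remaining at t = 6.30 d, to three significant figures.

L ≈ 23.1 mg/L

L_t = L₀ e^(−k_d t) = 51.0 × e^(−0.126×6.30) = 51.0 × 0.4521 = 23.06 mg/L.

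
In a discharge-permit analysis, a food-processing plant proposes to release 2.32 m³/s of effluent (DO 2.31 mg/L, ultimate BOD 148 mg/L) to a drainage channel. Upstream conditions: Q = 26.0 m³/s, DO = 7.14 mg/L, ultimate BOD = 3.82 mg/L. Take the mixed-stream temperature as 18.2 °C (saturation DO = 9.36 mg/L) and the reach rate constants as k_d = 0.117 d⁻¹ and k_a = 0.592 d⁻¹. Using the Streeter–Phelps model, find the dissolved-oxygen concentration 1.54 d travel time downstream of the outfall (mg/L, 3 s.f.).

DO ≈ 6.64 mg/L

Mixed DO = (26.0×7.14 + 2.32×2.31)/(26.0+2.32) = 191.0/28.32 = 6.744 mg/L.
Mixed L₀ = (26.0×3.82 + 2.32×148)/(28.32) = 442.7/28.32 = 15.63 mg/L.
Initial deficit D₀ = C_s − DO₀ = 9.36 − 6.744 = 2.616 mg/L.
D(1.54) = [0.117×15.63/(0.592−0.117)](e^(−0.117×1.54) − e^(−0.592×1.54)) + 2.616 e^(−0.592×1.54)
= 3.850 × (0.8351 − 0.4018) + 2.616 × 0.4018 = 2.719 mg/L.
DO = 9.36 − 2.719 = 6.641 mg/L.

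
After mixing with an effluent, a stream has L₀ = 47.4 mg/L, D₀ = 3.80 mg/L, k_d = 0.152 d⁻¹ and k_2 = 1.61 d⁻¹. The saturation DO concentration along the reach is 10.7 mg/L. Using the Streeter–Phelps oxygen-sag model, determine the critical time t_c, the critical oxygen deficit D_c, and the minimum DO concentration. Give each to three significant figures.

t_c = [1/(k_2−k_d)] ln[(k_2/k_d)(1 − D₀(k_2−k_d)/(k_d L₀))]
= [1/(1.61−0.152)] ln[(1.61/0.152)(1 − 3.80×1.458/(0.152×47.4))]
= (1/1.458) ln[10.59 × 0.2310] = 0.6859 × ln(2.447) = 0.6859 × 0.8948 = 0.6137 d.
D_c = (k_d/k_2) L₀ e^(−k_d t_c) = (0.152/1.61) × 47.4 × e^(−0.152×0.6137) = 0.09441 × 47.4 × 0.9109 = 4.076 mg/L.
Minimum DO = C_s − D_c = 10.7 − 4.076 = 6.624 mg/L.

t_c ≈ 0.614 d; D_c ≈ 4.08 mg/L; min DO ≈ 6.62 mg/L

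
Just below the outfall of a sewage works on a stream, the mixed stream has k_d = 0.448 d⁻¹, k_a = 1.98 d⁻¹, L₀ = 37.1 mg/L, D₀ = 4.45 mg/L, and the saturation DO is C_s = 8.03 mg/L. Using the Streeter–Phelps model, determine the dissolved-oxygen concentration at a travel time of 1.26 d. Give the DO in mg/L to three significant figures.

k_d L₀/(k_a−k_d) = 0.448×37.1/(1.98−0.448) = 16.62/1.532 = 10.85 mg/L.
e^(−k_d t) = e^(−0.448×1.260) = 0.5687; e^(−k_a t) = e^(−1.98×1.260) = 0.08251.
D = 10.85 × (0.5687 − 0.08251) + 4.45 × 0.08251 = 5.274 + 0.3672 = 5.641 mg/L.
DO = C_s − D = 8.03 − 5.641 = 2.389 mg/L.

DO ≈ 2.39 mg/L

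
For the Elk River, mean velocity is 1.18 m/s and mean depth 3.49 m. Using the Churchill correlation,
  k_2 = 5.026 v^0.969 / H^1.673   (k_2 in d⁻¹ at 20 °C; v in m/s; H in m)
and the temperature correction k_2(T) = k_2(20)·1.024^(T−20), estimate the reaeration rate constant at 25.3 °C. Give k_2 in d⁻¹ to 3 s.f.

k_2 ≈ 0.827 d⁻¹

k_2(20) = 5.026 × 1.18^0.969 / 3.49^1.673 = 5.026 × 1.174 / 8.094 = 0.7290 d⁻¹.
k_2(25.3) = 0.7290 × 1.024^(25.3−20) = 0.7290 × 1.134 = 0.8266 d⁻¹.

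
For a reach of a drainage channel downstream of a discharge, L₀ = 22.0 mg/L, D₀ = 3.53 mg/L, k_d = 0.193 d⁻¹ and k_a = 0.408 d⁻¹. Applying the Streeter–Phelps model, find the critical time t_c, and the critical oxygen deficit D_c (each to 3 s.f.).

t_c ≈ 2.57 d; D_c ≈ 6.34 mg/L

t_c = [1/(k_a−k_d)] ln[(k_a/k_d)(1 − D₀(k_a−k_d)/(k_d L₀))]
= [1/(0.408−0.193)] ln[(0.408/0.193)(1 − 3.53×0.2150/(0.193×22.0))]
= (1/0.2150) ln[2.114 × 0.8213] = 4.651 × ln(1.736) = 4.651 × 0.5517 = 2.566 d.
D_c = (k_d/k_a) L₀ e^(−k_d t_c) = (0.193/0.408) × 22.0 × e^(−0.193×2.566) = 0.4730 × 22.0 × 0.6094 = 6.342 mg/L.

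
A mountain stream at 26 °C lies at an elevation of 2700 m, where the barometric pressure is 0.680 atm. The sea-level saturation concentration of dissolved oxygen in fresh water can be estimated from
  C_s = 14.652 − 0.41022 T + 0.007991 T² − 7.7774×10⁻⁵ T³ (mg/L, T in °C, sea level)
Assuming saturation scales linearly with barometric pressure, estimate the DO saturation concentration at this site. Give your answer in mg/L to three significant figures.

C_s ≈ 5.45 mg/L

At sea level: C_s = 14.652 − 0.41022×26 + 0.007991×26² − 7.7774×10⁻⁵×26³ = 8.021 mg/L.
Pressure correction: C_s' = 8.021 × 0.680 = 5.454 mg/L.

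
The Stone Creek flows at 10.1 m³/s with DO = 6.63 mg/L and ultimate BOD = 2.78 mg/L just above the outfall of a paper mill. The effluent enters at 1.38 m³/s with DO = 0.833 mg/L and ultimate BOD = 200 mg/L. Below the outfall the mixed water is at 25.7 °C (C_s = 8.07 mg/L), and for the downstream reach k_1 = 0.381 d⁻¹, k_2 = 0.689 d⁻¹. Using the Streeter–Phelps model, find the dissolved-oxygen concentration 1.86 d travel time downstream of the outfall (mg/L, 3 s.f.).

Mixed DO = (10.1×6.63 + 1.38×0.833)/(10.1+1.38) = 68.11/11.48 = 5.933 mg/L.
Mixed L₀ = (10.1×2.78 + 1.38×200)/(11.48) = 304.1/11.48 = 26.49 mg/L.
Initial deficit D₀ = C_s − DO₀ = 8.07 − 5.933 = 2.137 mg/L.
D(1.86) = [0.381×26.49/(0.689−0.381)](e^(−0.381×1.86) − e^(−0.689×1.86)) + 2.137 e^(−0.689×1.86)
= 32.77 × (0.4923 − 0.2776) + 2.137 × 0.2776 = 7.628 mg/L.
DO = 8.07 − 7.628 = 0.4422 mg/L.

DO ≈ 0.442 mg/L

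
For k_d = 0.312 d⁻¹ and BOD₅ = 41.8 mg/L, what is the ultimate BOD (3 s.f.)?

L₀ ≈ 52.9 mg/L

BOD₅ = L₀(1 − e^(−5k_d)) ⇒ L₀ = BOD₅ / (1 − e^(−5×0.312))
= 41.8 / (1 − 0.2101) = 41.8 / 0.7899 = 52.92 mg/L.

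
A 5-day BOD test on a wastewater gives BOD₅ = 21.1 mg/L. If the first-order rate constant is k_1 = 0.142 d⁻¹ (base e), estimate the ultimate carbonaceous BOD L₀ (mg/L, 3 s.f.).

BOD₅ = L₀(1 − e^(−5k_1)) ⇒ L₀ = BOD₅ / (1 − e^(−5×0.142))
= 21.1 / (1 − 0.4916) = 21.1 / 0.5084 = 41.51 mg/L.

L₀ ≈ 41.5 mg/L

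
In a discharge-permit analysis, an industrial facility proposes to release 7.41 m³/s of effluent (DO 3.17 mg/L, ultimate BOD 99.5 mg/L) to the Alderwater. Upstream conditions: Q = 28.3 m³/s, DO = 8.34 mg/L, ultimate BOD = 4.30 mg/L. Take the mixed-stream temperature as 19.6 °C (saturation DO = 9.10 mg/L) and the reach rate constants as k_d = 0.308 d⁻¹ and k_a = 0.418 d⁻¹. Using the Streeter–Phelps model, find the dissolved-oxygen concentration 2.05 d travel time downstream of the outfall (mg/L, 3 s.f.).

Mixed DO = (28.3×8.34 + 7.41×3.17)/(28.3+7.41) = 259.5/35.71 = 7.267 mg/L.
Mixed L₀ = (28.3×4.30 + 7.41×99.5)/(35.71) = 859.0/35.71 = 24.05 mg/L.
Initial deficit D₀ = C_s − DO₀ = 9.10 − 7.267 = 1.833 mg/L.
D(2.05) = [0.308×24.05/(0.418−0.308)](e^(−0.308×2.05) − e^(−0.418×2.05)) + 1.833 e^(−0.418×2.05)
= 67.35 × (0.5318 − 0.4245) + 1.833 × 0.4245 = 8.010 mg/L.
DO = 9.10 − 8.010 = 1.090 mg/L.

DO ≈ 1.09 mg/L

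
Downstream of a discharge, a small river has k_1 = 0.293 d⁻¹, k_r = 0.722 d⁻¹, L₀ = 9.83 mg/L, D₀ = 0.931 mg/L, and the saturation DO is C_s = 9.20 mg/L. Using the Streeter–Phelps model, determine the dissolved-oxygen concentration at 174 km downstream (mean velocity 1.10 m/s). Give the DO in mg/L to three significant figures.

DO ≈ 6.82 mg/L

Travel time t = x/v = 174 km / (1.10 m/s) = 174000 m / 1.10 m/s = 158200 s = 1.831 d.
k_1 L₀/(k_r−k_1) = 0.293×9.83/(0.722−0.293) = 2.880/0.4290 = 6.714 mg/L.
e^(−k_1 t) = e^(−0.293×1.831) = 0.5848; e^(−k_r t) = e^(−0.722×1.831) = 0.2666.
D = 6.714 × (0.5848 − 0.2666) + 0.931 × 0.2666 = 2.136 + 0.2482 = 2.384 mg/L.
DO = C_s − D = 9.20 − 2.384 = 6.816 mg/L.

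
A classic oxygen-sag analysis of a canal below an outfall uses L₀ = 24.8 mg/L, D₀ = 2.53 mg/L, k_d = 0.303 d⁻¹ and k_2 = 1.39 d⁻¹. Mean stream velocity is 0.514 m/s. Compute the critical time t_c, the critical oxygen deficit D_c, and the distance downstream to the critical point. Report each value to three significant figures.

t_c ≈ 0.982 d; D_c ≈ 4.01 mg/L; x_c ≈ 43.6 km

With k_2/k_d = 4.587 and 1 − D₀(k_2−k_d)/(k_d L₀) = 0.6340,
t_c = ln(4.587 × 0.6340) / (1.39 − 0.303) = ln(2.909) / 1.087 = 1.068/1.087 = 0.9822 d.
D_c = (k_d/k_2) L₀ e^(−k_d t_c) = (0.303/1.39) × 24.8 × e^(−0.303×0.9822) = 0.2180 × 24.8 × 0.7426 = 4.014 mg/L.
x_c = v t_c = 0.514 m/s × 0.9822 d × 86400 s/d = 43620 m ≈ 43.6 km.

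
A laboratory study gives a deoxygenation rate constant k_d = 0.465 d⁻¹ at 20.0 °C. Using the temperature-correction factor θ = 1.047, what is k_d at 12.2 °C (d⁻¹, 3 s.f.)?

k_d(T₂) = k_d(T₁) · θ^(T₂−T₁) = 0.465 × 1.047^(12.2−20.0)
= 0.465 × 1.047^-7.80 = 0.465 × 0.6989 = 0.3250 d⁻¹.

k_d ≈ 0.325 d⁻¹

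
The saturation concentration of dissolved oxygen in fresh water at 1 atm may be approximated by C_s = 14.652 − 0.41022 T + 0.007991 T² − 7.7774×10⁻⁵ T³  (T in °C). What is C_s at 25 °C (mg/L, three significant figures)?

C_s = 14.652 − 0.41022×25 + 0.007991×25² − 7.7774×10⁻⁵×25³ = 8.176 mg/L.

C_s ≈ 8.18 mg/L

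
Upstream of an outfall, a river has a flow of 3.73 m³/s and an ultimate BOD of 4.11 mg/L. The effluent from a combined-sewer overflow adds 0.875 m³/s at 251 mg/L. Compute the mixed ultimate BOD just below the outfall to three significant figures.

51.0 mg/L

Flow-weighted mixing: C = (Q_r C_r + Q_w C_w)/(Q_r + Q_w)
= (3.73×4.11 + 0.875×251)/(3.73 + 0.875) = 235.0/4.605 = 51.02 mg/L.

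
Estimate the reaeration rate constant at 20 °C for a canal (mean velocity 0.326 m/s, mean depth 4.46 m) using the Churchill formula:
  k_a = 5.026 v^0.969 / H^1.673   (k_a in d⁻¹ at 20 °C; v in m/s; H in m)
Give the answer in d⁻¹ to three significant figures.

k_a = 5.026 × 0.326^0.969 / 4.46^1.673 = 5.026 × 0.3375 / 12.20 = 0.1391 d⁻¹.

k_a ≈ 0.139 d⁻¹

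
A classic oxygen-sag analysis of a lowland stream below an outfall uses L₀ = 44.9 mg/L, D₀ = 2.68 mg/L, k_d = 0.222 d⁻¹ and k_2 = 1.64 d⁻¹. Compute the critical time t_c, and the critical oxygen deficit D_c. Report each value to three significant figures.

With k_2/k_d = 7.387 and 1 − D₀(k_2−k_d)/(k_d L₀) = 0.6187,
t_c = ln(7.387 × 0.6187) / (1.64 − 0.222) = ln(4.571) / 1.418 = 1.520/1.418 = 1.072 d.
D_c = (k_d/k_2) L₀ e^(−k_d t_c) = (0.222/1.64) × 44.9 × e^(−0.222×1.072) = 0.1354 × 44.9 × 0.7883 = 4.791 mg/L.

t_c ≈ 1.07 d; D_c ≈ 4.79 mg/L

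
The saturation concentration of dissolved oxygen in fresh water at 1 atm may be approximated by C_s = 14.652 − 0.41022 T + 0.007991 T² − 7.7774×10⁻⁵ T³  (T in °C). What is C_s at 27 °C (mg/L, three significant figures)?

C_s = 14.652 − 0.41022×27 + 0.007991×27² − 7.7774×10⁻⁵×27³ = 7.871 mg/L.

C_s ≈ 7.87 mg/L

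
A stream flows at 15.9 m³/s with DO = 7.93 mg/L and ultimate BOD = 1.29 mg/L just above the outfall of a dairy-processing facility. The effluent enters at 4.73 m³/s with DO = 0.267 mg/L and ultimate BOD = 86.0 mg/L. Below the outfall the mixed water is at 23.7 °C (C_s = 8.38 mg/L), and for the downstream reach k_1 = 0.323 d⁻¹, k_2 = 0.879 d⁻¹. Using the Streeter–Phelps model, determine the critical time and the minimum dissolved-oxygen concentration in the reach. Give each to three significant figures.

Mixed DO = (15.9×7.93 + 4.73×0.267)/(15.9+4.73) = 127.3/20.63 = 6.173 mg/L.
Mixed L₀ = (15.9×1.29 + 4.73×86.0)/(20.63) = 427.3/20.63 = 20.71 mg/L.
Initial deficit D₀ = C_s − DO₀ = 8.38 − 6.173 = 2.207 mg/L.
t_c = (1/0.5560) ln[(0.879/0.323)(1 − 2.207×0.5560/(0.323×20.71))] = 1.799 × ln(2.222) = 1.436 d.
D_c = (0.323/0.879) × 20.71 × e^(−0.323×1.436) = 0.3675 × 20.71 × 0.6288 = 4.786 mg/L.
Minimum DO = 8.38 − 4.786 = 3.594 mg/L.

t_c ≈ 1.44 d; minimum DO ≈ 3.59 mg/L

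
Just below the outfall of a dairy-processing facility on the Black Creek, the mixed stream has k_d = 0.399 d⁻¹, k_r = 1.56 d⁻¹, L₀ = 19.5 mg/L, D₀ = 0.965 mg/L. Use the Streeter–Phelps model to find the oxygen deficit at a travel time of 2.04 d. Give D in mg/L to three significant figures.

k_d L₀/(k_r−k_d) = 0.399×19.5/(1.56−0.399) = 7.780/1.161 = 6.702 mg/L.
e^(−k_d t) = e^(−0.399×2.040) = 0.4431; e^(−k_r t) = e^(−1.56×2.040) = 0.04149.
D = 6.702 × (0.4431 − 0.04149) + 0.965 × 0.04149 = 2.691 + 0.04003 = 2.731 mg/L.

D ≈ 2.73 mg/L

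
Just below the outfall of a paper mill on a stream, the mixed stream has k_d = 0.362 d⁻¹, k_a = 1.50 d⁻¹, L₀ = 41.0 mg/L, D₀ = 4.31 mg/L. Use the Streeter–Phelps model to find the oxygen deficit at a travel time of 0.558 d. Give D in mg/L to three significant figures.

D ≈ 6.88 mg/L

k_d L₀/(k_a−k_d) = 0.362×41.0/(1.50−0.362) = 14.84/1.138 = 13.04 mg/L.
e^(−k_d t) = e^(−0.362×0.5580) = 0.8171; e^(−k_a t) = e^(−1.50×0.5580) = 0.4330.
D = 13.04 × (0.8171 − 0.4330) + 4.31 × 0.4330 = 5.009 + 1.866 = 6.876 mg/L.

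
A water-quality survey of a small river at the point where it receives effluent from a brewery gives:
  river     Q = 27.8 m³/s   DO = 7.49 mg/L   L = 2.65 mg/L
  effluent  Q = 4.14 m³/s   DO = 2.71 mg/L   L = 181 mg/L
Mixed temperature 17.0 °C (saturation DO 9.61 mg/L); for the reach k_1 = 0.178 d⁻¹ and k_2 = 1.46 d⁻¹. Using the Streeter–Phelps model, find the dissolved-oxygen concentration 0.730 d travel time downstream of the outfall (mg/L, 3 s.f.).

Mixed DO = (27.8×7.49 + 4.14×2.71)/(27.8+4.14) = 219.4/31.94 = 6.870 mg/L.
Mixed L₀ = (27.8×2.65 + 4.14×181)/(31.94) = 823.0/31.94 = 25.77 mg/L.
Initial deficit D₀ = C_s − DO₀ = 9.61 − 6.870 = 2.740 mg/L.
D(0.730) = [0.178×25.77/(1.46−0.178)](e^(−0.178×0.730) − e^(−1.46×0.730)) + 2.740 e^(−1.46×0.730)
= 3.578 × (0.8781 − 0.3445) + 2.740 × 0.3445 = 2.853 mg/L.
DO = 9.61 − 2.853 = 6.757 mg/L.

DO ≈ 6.76 mg/L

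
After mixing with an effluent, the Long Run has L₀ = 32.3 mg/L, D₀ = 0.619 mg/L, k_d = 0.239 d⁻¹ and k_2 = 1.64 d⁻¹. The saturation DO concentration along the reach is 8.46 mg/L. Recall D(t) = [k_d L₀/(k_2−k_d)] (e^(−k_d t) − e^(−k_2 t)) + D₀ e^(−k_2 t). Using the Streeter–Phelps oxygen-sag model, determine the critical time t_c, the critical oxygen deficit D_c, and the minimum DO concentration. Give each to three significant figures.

At the critical point dD/dt = 0, so k_d L₀ e^(−k_d t) = k_2 D. Substituting D(t) from the Streeter–Phelps equation and solving for t gives
t_c = ln[(k_2/k_d)(1 − D₀(k_2−k_d)/(k_d L₀))] / (k_2−k_d).
Here k_2−k_d = 1.401 d⁻¹ and 1 − D₀(k_2−k_d)/(k_d L₀) = 1 − 0.619×1.401/(0.239×32.3) = 0.8877, so
t_c = ln(6.862 × 0.8877) / 1.401 = 1.807 / 1.401 = 1.290 d.
D_c = (k_d/k_2) L₀ e^(−k_d t_c) = (0.239/1.64) × 32.3 × e^(−0.239×1.290) = 0.1457 × 32.3 × 0.7347 = 3.459 mg/L.
Minimum DO = C_s − D_c = 8.46 − 3.459 = 5.001 mg/L.

t_c ≈ 1.29 d; D_c ≈ 3.46 mg/L; min DO ≈ 5.00 mg/L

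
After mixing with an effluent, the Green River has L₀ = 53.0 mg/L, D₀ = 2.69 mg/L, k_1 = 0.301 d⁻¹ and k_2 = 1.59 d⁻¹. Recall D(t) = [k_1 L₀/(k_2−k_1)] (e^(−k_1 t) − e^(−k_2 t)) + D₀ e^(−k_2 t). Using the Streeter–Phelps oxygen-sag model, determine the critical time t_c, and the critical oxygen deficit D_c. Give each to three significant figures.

t_c = [1/(k_2−k_1)] ln[(k_2/k_1)(1 − D₀(k_2−k_1)/(k_1 L₀))]
= [1/(1.59−0.301)] ln[(1.59/0.301)(1 − 2.69×1.289/(0.301×53.0))]
= (1/1.289) ln[5.282 × 0.7826] = 0.7758 × ln(4.134) = 0.7758 × 1.419 = 1.101 d.
L(t_c) = L₀ e^(−k_1 t_c) = 53.0 × 0.7179 = 38.05 mg/L, and at the critical point k_2 D_c = k_1 L, so D_c = (0.301/1.59) × 38.05 = 7.203 mg/L.

t_c ≈ 1.10 d; D_c ≈ 7.20 mg/L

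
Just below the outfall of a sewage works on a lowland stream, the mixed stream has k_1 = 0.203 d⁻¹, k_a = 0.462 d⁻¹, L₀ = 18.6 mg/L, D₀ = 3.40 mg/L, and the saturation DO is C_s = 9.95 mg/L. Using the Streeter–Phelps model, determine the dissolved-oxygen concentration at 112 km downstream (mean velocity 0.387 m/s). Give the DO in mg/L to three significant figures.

Travel time t = x/v = 112 km / (0.387 m/s) = 112000 m / 0.387 m/s = 289400 s = 3.350 d.
k_1 L₀/(k_a−k_1) = 0.203×18.6/(0.462−0.203) = 3.776/0.2590 = 14.58 mg/L.
e^(−k_1 t) = e^(−0.203×3.350) = 0.5066; e^(−k_a t) = e^(−0.462×3.350) = 0.2128.
D = 14.58 × (0.5066 − 0.2128) + 3.40 × 0.2128 = 4.284 + 0.7234 = 5.007 mg/L.
DO = C_s − D = 9.95 − 5.007 = 4.943 mg/L.

DO ≈ 4.94 mg/L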